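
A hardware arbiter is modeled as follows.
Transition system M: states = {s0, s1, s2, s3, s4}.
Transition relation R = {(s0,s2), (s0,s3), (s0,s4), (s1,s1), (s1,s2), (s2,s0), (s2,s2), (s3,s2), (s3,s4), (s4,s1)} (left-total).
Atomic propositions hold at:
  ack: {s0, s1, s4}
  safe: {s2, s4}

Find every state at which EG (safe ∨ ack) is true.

{s0, s1, s2, s4}

Sat(safe ∨ ack) = {s0, s1, s2, s4}
EG (safe ∨ ack): greatest fixpoint, start Z0 = {s0, s1, s2, s4}, keep only states in Sat with some successor in Z. Already a fixed point.
Sat(EG (safe ∨ ack)) = {s0, s1, s2, s4}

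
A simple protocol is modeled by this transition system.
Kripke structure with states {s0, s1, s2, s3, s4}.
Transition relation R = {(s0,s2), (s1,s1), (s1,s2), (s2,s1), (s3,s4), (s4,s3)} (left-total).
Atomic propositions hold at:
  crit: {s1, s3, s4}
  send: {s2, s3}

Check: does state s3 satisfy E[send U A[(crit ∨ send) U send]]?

Sat(crit ∨ send) = {s1, s2, s3, s4}
A[(crit ∨ send) U send]: least fixpoint, start Z0 = Sat(send) = {s2, s3}, add states in Sat(crit ∨ send) with every successor in Z. Z1 = {s2, s3, s4}; fixed.
Sat(A[(crit ∨ send) U send]) = {s2, s3, s4}
E[send U A[(crit ∨ send) U send]]: least fixpoint, start Z0 = Sat(A[(crit ∨ send) U send]) = {s2, s3, s4}, add states in Sat(send) with some successor in Z. Already a fixed point.
Sat(E[send U A[(crit ∨ send) U send]]) = {s2, s3, s4}
s3 ∈ Sat(E[send U A[(crit ∨ send) U send]]) = {s2, s3, s4}, so the formula holds at s3.

Yes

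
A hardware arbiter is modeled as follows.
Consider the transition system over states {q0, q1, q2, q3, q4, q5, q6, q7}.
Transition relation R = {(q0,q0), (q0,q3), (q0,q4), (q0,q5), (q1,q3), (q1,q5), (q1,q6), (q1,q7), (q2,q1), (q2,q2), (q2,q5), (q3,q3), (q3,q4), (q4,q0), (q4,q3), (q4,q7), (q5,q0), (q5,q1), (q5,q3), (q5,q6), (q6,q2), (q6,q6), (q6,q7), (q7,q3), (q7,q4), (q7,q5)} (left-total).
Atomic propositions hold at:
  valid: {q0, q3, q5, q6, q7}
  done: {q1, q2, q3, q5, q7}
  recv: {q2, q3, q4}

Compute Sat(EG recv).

{q2, q3, q4}

EG recv: greatest fixpoint, start Z0 = {q2, q3, q4}, keep only states in Sat with some successor in Z. Already a fixed point.
Sat(EG recv) = {q2, q3, q4}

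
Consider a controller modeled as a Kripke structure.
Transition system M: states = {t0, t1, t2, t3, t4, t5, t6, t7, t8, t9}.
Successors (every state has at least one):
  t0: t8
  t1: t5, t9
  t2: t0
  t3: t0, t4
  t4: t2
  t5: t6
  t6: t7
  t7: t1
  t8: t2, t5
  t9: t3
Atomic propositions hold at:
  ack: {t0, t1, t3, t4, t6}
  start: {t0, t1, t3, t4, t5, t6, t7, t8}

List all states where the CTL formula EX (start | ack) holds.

{t0, t1, t2, t3, t5, t6, t7, t8, t9}

Sat(start | ack) = {t0, t1, t3, t4, t5, t6, t7, t8}
Sat(EX (start | ack)) = {s : some successor in {t0, t1, t3, t4, t5, t6, t7, t8}} = {t0, t1, t2, t3, t5, t6, t7, t8, t9}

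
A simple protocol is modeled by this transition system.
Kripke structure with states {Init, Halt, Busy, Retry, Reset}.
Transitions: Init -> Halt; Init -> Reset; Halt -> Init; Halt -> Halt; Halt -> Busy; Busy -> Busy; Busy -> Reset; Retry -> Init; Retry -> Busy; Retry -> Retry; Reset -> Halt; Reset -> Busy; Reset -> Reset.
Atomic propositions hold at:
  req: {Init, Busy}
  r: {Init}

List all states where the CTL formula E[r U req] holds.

E[r U req]: least fixpoint, start Z0 = Sat(req) = {Init, Busy}, add states in Sat(r) with some successor in Z. Already a fixed point.
Sat(E[r U req]) = {Init, Busy}

{Init, Busy}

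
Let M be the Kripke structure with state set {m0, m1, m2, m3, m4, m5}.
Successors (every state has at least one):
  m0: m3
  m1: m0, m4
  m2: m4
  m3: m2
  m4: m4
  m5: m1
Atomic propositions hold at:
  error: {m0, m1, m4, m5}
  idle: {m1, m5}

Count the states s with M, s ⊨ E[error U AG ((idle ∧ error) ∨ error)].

3

Sat(idle ∧ error) = {m1, m5}
Sat((idle ∧ error) ∨ error) = {m0, m1, m4, m5}
AG ((idle ∧ error) ∨ error): greatest fixpoint, start Z0 = {m0, m1, m4, m5}, keep only states in Sat with every successor in Z. Z1 = {m1, m4, m5}; Z2 = {m4, m5}; Z3 = {m4}; fixed.
Sat(AG ((idle ∧ error) ∨ error)) = {m4}
E[error U AG ((idle ∧ error) ∨ error)]: least fixpoint, start Z0 = Sat(AG ((idle ∧ error) ∨ error)) = {m4}, add states in Sat(error) with some successor in Z. Z1 = {m1, m4}; Z2 = {m1, m4, m5}; fixed.
Sat(E[error U AG ((idle ∧ error) ∨ error)]) = {m1, m4, m5}
|Sat(E[error U AG ((idle ∧ error) ∨ error)])| = |{m1, m4, m5}| = 3.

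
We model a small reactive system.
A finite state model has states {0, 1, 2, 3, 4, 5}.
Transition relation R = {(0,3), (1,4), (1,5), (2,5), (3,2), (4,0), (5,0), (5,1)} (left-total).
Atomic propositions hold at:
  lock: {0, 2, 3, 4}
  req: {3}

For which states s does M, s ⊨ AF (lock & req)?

{0, 3, 4}

Sat(lock & req) = {3}
AF (lock & req): least fixpoint, start Z0 = {3}, add states with every successor in Z. Z1 = {0, 3}; Z2 = {0, 3, 4}; fixed.
Sat(AF (lock & req)) = {0, 3, 4}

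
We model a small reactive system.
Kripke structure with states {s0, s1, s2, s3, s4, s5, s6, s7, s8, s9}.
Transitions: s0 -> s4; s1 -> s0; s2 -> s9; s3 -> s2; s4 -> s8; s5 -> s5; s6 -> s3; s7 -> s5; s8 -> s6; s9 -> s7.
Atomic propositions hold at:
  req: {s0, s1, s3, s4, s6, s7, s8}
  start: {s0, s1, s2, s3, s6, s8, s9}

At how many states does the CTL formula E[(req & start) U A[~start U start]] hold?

8

Sat(req & start) = {s0, s1, s3, s6, s8}
Sat(~start) = {s4, s5, s7}
A[~start U start]: least fixpoint, start Z0 = Sat(start) = {s0, s1, s2, s3, s6, s8, s9}, add states in Sat(~start) with every successor in Z. Z1 = {s0, s1, s2, s3, s4, s6, s8, s9}; fixed.
Sat(A[~start U start]) = {s0, s1, s2, s3, s4, s6, s8, s9}
E[(req & start) U A[~start U start]]: least fixpoint, start Z0 = Sat(A[~start U start]) = {s0, s1, s2, s3, s4, s6, s8, s9}, add states in Sat(req & start) with some successor in Z. Already a fixed point.
Sat(E[(req & start) U A[~start U start]]) = {s0, s1, s2, s3, s4, s6, s8, s9}
|Sat(E[(req & start) U A[~start U start]])| = |{s0, s1, s2, s3, s4, s6, s8, s9}| = 8.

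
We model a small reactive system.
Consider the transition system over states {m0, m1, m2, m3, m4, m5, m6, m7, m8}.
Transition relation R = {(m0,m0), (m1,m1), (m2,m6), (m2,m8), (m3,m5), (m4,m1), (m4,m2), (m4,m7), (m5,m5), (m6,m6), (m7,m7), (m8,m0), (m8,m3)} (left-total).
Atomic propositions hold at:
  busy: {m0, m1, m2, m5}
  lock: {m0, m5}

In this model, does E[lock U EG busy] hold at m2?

EG busy: greatest fixpoint, start Z0 = {m0, m1, m2, m5}, keep only states in Sat with some successor in Z. Z1 = {m0, m1, m5}; fixed.
Sat(EG busy) = {m0, m1, m5}
E[lock U EG busy]: least fixpoint, start Z0 = Sat(EG busy) = {m0, m1, m5}, add states in Sat(lock) with some successor in Z. Already a fixed point.
Sat(E[lock U EG busy]) = {m0, m1, m5}
m2 ∉ Sat(E[lock U EG busy]) = {m0, m1, m5}, so the formula does not hold at m2.

No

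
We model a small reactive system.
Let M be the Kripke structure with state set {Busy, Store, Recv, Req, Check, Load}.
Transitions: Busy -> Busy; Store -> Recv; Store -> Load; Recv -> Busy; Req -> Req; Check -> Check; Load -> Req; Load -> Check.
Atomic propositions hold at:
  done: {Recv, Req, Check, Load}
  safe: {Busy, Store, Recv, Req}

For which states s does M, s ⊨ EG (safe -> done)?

{Req, Check, Load}

Sat(safe -> done) = {Recv, Req, Check, Load}
EG (safe -> done): greatest fixpoint, start Z0 = {Recv, Req, Check, Load}, keep only states in Sat with some successor in Z. Z1 = {Req, Check, Load}; fixed.
Sat(EG (safe -> done)) = {Req, Check, Load}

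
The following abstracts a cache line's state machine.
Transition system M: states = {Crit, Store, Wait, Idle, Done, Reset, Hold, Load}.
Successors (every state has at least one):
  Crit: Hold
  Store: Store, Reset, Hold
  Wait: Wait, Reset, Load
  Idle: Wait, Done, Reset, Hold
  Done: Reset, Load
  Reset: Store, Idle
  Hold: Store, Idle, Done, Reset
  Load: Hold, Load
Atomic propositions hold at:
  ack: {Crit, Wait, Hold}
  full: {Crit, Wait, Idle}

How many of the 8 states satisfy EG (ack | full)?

4

Sat(ack | full) = {Crit, Wait, Idle, Hold}
EG (ack | full): greatest fixpoint, start Z0 = {Crit, Wait, Idle, Hold}, keep only states in Sat with some successor in Z. Already a fixed point.
Sat(EG (ack | full)) = {Crit, Wait, Idle, Hold}
|Sat(EG (ack | full))| = |{Crit, Wait, Idle, Hold}| = 4.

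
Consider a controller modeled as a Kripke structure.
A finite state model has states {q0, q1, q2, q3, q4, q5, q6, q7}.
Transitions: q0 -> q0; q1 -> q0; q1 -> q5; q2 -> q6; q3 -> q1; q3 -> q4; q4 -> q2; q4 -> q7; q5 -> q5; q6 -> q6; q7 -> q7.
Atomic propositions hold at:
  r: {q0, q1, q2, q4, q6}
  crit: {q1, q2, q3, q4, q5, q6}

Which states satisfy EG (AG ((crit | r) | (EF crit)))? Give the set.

{q0, q1, q2, q5, q6}

Sat(crit | r) = {q0, q1, q2, q3, q4, q5, q6}
EF crit: least fixpoint, start Z0 = {q1, q2, q3, q4, q5, q6}, add states with some successor in Z. Already a fixed point.
Sat(EF crit) = {q1, q2, q3, q4, q5, q6}
Sat((crit | r) | (EF crit)) = {q0, q1, q2, q3, q4, q5, q6}
AG ((crit | r) | (EF crit)): greatest fixpoint, start Z0 = {q0, q1, q2, q3, q4, q5, q6}, keep only states in Sat with every successor in Z. Z1 = {q0, q1, q2, q3, q5, q6}; Z2 = {q0, q1, q2, q5, q6}; fixed.
Sat(AG ((crit | r) | (EF crit))) = {q0, q1, q2, q5, q6}
EG (AG ((crit | r) | (EF crit))): greatest fixpoint, start Z0 = {q0, q1, q2, q5, q6}, keep only states in Sat with some successor in Z. Already a fixed point.
Sat(EG (AG ((crit | r) | (EF crit)))) = {q0, q1, q2, q5, q6}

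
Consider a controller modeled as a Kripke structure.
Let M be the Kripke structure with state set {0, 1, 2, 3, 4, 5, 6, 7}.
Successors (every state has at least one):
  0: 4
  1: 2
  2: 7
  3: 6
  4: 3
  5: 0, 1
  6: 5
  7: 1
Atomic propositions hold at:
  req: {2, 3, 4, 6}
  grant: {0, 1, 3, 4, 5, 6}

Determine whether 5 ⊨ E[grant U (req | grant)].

Yes

Sat(req | grant) = {0, 1, 2, 3, 4, 5, 6}
E[grant U (req | grant)]: least fixpoint, start Z0 = Sat((req | grant)) = {0, 1, 2, 3, 4, 5, 6}, add states in Sat(grant) with some successor in Z. Already a fixed point.
Sat(E[grant U (req | grant)]) = {0, 1, 2, 3, 4, 5, 6}
5 ∈ Sat(E[grant U (req | grant)]) = {0, 1, 2, 3, 4, 5, 6}, so the formula holds at 5.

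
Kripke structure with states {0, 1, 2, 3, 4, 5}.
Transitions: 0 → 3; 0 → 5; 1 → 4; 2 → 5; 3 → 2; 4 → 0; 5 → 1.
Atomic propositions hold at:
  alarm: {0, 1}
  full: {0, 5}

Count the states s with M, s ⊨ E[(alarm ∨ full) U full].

Sat(alarm ∨ full) = {0, 1, 5}
E[(alarm ∨ full) U full]: least fixpoint, start Z0 = Sat(full) = {0, 5}, add states in Sat(alarm ∨ full) with some successor in Z. Already a fixed point.
Sat(E[(alarm ∨ full) U full]) = {0, 5}
|Sat(E[(alarm ∨ full) U full])| = |{0, 5}| = 2.

2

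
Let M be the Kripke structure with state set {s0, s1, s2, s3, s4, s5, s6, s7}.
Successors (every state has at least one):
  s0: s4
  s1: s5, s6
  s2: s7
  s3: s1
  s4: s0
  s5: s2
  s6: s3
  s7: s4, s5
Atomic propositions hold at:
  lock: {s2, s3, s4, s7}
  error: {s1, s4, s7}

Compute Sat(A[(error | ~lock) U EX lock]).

{s0, s1, s2, s4, s5, s6, s7}

Sat(~lock) = {s0, s1, s5, s6}
Sat(error | ~lock) = {s0, s1, s4, s5, s6, s7}
Sat(EX lock) = {s : some successor in {s2, s3, s4, s7}} = {s0, s2, s5, s6, s7}
A[(error | ~lock) U EX lock]: least fixpoint, start Z0 = Sat(EX lock) = {s0, s2, s5, s6, s7}, add states in Sat(error | ~lock) with every successor in Z. Z1 = {s0, s1, s2, s4, s5, s6, s7}; fixed.
Sat(A[(error | ~lock) U EX lock]) = {s0, s1, s2, s4, s5, s6, s7}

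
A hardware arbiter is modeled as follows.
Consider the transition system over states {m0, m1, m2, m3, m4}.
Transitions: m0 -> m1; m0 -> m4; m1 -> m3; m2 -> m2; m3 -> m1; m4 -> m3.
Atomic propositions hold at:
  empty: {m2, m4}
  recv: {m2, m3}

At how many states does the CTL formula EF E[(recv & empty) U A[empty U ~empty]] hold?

Sat(recv & empty) = {m2}
Sat(~empty) = {m0, m1, m3}
A[empty U ~empty]: least fixpoint, start Z0 = Sat(~empty) = {m0, m1, m3}, add states in Sat(empty) with every successor in Z. Z1 = {m0, m1, m3, m4}; fixed.
Sat(A[empty U ~empty]) = {m0, m1, m3, m4}
E[(recv & empty) U A[empty U ~empty]]: least fixpoint, start Z0 = Sat(A[empty U ~empty]) = {m0, m1, m3, m4}, add states in Sat(recv & empty) with some successor in Z. Already a fixed point.
Sat(E[(recv & empty) U A[empty U ~empty]]) = {m0, m1, m3, m4}
EF E[(recv & empty) U A[empty U ~empty]]: least fixpoint, start Z0 = {m0, m1, m3, m4}, add states with some successor in Z. Already a fixed point.
Sat(EF E[(recv & empty) U A[empty U ~empty]]) = {m0, m1, m3, m4}
|Sat(EF E[(recv & empty) U A[empty U ~empty]])| = |{m0, m1, m3, m4}| = 4.

4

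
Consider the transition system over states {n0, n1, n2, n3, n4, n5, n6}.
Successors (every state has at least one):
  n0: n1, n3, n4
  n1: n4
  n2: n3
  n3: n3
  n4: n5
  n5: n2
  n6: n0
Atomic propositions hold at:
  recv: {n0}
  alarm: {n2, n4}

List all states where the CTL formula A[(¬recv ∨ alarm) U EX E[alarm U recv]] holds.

{n6}

Sat(¬recv) = {n1, n2, n3, n4, n5, n6}
Sat(¬recv ∨ alarm) = {n1, n2, n3, n4, n5, n6}
E[alarm U recv]: least fixpoint, start Z0 = Sat(recv) = {n0}, add states in Sat(alarm) with some successor in Z. Already a fixed point.
Sat(E[alarm U recv]) = {n0}
Sat(EX E[alarm U recv]) = {s : some successor in {n0}} = {n6}
A[(¬recv ∨ alarm) U EX E[alarm U recv]]: least fixpoint, start Z0 = Sat(EX E[alarm U recv]) = {n6}, add states in Sat(¬recv ∨ alarm) with every successor in Z. Already a fixed point.
Sat(A[(¬recv ∨ alarm) U EX E[alarm U recv]]) = {n6}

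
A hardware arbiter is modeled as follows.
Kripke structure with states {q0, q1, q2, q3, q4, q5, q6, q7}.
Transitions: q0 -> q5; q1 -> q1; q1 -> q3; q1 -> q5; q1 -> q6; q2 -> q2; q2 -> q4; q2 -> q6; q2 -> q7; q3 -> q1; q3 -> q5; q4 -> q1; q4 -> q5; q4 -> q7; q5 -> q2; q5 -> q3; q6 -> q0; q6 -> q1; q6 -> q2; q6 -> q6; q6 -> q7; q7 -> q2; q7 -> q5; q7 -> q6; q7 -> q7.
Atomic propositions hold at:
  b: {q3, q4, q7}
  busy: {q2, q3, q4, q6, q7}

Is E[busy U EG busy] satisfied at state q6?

Yes

EG busy: greatest fixpoint, start Z0 = {q2, q3, q4, q6, q7}, keep only states in Sat with some successor in Z. Z1 = {q2, q4, q6, q7}; fixed.
Sat(EG busy) = {q2, q4, q6, q7}
E[busy U EG busy]: least fixpoint, start Z0 = Sat(EG busy) = {q2, q4, q6, q7}, add states in Sat(busy) with some successor in Z. Already a fixed point.
Sat(E[busy U EG busy]) = {q2, q4, q6, q7}
q6 ∈ Sat(E[busy U EG busy]) = {q2, q4, q6, q7}, so the formula holds at q6.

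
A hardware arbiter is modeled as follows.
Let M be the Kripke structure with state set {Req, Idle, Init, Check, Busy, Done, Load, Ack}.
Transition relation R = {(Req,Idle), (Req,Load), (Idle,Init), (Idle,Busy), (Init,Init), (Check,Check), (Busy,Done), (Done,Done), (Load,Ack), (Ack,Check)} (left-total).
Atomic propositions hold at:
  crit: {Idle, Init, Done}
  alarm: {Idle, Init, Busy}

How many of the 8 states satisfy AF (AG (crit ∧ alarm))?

Sat(crit ∧ alarm) = {Idle, Init}
AG (crit ∧ alarm): greatest fixpoint, start Z0 = {Idle, Init}, keep only states in Sat with every successor in Z. Z1 = {Init}; fixed.
Sat(AG (crit ∧ alarm)) = {Init}
AF (AG (crit ∧ alarm)): least fixpoint, start Z0 = {Init}, add states with every successor in Z. Already a fixed point.
Sat(AF (AG (crit ∧ alarm))) = {Init}
|Sat(AF (AG (crit ∧ alarm)))| = |{Init}| = 1.

1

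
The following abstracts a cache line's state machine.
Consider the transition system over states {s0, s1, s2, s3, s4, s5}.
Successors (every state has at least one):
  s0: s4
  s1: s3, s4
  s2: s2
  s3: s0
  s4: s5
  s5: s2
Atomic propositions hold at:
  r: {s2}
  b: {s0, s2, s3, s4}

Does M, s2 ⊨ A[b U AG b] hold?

AG b: greatest fixpoint, start Z0 = {s0, s2, s3, s4}, keep only states in Sat with every successor in Z. Z1 = {s0, s2, s3}; Z2 = {s2, s3}; Z3 = {s2}; fixed.
Sat(AG b) = {s2}
A[b U AG b]: least fixpoint, start Z0 = Sat(AG b) = {s2}, add states in Sat(b) with every successor in Z. Already a fixed point.
Sat(A[b U AG b]) = {s2}
s2 ∈ Sat(A[b U AG b]) = {s2}, so the formula holds at s2.

Yes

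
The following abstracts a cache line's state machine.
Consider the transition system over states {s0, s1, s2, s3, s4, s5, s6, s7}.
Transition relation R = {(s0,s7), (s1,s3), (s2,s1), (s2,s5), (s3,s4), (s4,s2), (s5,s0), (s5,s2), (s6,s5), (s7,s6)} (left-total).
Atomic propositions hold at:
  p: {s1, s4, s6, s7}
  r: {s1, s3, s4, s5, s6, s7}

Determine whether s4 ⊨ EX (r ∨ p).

No

Sat(r ∨ p) = {s1, s3, s4, s5, s6, s7}
Sat(EX (r ∨ p)) = {s : some successor in {s1, s3, s4, s5, s6, s7}} = {s0, s1, s2, s3, s6, s7}
s4 ∉ Sat(EX (r ∨ p)) = {s0, s1, s2, s3, s6, s7}, so the formula does not hold at s4.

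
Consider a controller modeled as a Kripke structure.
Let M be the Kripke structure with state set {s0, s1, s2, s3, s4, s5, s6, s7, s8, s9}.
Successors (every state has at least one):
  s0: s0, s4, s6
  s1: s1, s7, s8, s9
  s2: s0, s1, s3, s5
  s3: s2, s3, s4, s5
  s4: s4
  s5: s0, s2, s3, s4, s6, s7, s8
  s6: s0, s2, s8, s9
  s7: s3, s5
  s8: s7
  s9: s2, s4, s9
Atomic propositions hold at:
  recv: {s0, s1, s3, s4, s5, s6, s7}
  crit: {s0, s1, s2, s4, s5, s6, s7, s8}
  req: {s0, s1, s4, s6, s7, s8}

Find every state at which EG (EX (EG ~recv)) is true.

{s1, s6, s9}

Sat(~recv) = {s2, s8, s9}
EG ~recv: greatest fixpoint, start Z0 = {s2, s8, s9}, keep only states in Sat with some successor in Z. Z1 = {s9}; fixed.
Sat(EG ~recv) = {s9}
Sat(EX (EG ~recv)) = {s : some successor in {s9}} = {s1, s6, s9}
EG (EX (EG ~recv)): greatest fixpoint, start Z0 = {s1, s6, s9}, keep only states in Sat with some successor in Z. Already a fixed point.
Sat(EG (EX (EG ~recv))) = {s1, s6, s9}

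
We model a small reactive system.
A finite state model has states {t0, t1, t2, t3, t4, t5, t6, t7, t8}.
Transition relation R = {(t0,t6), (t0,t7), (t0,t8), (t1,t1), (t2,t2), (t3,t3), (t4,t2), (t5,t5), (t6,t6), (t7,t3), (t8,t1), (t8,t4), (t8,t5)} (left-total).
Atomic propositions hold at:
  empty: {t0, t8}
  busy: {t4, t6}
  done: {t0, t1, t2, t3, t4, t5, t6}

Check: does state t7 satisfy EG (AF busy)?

No

AF busy: least fixpoint, start Z0 = {t4, t6}, add states with every successor in Z. Already a fixed point.
Sat(AF busy) = {t4, t6}
EG (AF busy): greatest fixpoint, start Z0 = {t4, t6}, keep only states in Sat with some successor in Z. Z1 = {t6}; fixed.
Sat(EG (AF busy)) = {t6}
t7 ∉ Sat(EG (AF busy)) = {t6}, so the formula does not hold at t7.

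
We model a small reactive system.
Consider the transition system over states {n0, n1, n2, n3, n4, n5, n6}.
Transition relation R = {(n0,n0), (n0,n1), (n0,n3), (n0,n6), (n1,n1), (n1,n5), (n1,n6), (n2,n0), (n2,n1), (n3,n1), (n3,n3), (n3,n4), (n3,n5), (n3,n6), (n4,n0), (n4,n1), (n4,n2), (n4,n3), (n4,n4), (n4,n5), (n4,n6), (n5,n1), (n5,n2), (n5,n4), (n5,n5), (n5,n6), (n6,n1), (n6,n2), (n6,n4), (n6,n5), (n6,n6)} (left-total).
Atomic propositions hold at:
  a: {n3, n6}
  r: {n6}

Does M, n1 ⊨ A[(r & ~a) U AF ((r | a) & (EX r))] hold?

No

Sat(~a) = {n0, n1, n2, n4, n5}
Sat(r & ~a) = ∅
Sat(r | a) = {n3, n6}
Sat(EX r) = {s : some successor in {n6}} = {n0, n1, n3, n4, n5, n6}
Sat((r | a) & (EX r)) = {n3, n6}
AF ((r | a) & (EX r)): least fixpoint, start Z0 = {n3, n6}, add states with every successor in Z. Already a fixed point.
Sat(AF ((r | a) & (EX r))) = {n3, n6}
A[(r & ~a) U AF ((r | a) & (EX r))]: least fixpoint, start Z0 = Sat(AF ((r | a) & (EX r))) = {n3, n6}, add states in Sat(r & ~a) with every successor in Z. Already a fixed point.
Sat(A[(r & ~a) U AF ((r | a) & (EX r))]) = {n3, n6}
n1 ∉ Sat(A[(r & ~a) U AF ((r | a) & (EX r))]) = {n3, n6}, so the formula does not hold at n1.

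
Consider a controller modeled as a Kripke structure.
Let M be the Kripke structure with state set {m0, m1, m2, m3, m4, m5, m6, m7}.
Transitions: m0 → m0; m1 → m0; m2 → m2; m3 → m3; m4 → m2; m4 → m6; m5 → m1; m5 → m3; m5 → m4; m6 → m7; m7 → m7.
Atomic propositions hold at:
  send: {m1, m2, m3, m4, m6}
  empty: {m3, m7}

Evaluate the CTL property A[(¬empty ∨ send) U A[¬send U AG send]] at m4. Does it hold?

Sat(¬empty) = {m0, m1, m2, m4, m5, m6}
Sat(¬empty ∨ send) = {m0, m1, m2, m3, m4, m5, m6}
Sat(¬send) = {m0, m5, m7}
AG send: greatest fixpoint, start Z0 = {m1, m2, m3, m4, m6}, keep only states in Sat with every successor in Z. Z1 = {m2, m3, m4}; Z2 = {m2, m3}; fixed.
Sat(AG send) = {m2, m3}
A[¬send U AG send]: least fixpoint, start Z0 = Sat(AG send) = {m2, m3}, add states in Sat(¬send) with every successor in Z. Already a fixed point.
Sat(A[¬send U AG send]) = {m2, m3}
A[(¬empty ∨ send) U A[¬send U AG send]]: least fixpoint, start Z0 = Sat(A[¬send U AG send]) = {m2, m3}, add states in Sat(¬empty ∨ send) with every successor in Z. Already a fixed point.
Sat(A[(¬empty ∨ send) U A[¬send U AG send]]) = {m2, m3}
m4 ∉ Sat(A[(¬empty ∨ send) U A[¬send U AG send]]) = {m2, m3}, so the formula does not hold at m4.

No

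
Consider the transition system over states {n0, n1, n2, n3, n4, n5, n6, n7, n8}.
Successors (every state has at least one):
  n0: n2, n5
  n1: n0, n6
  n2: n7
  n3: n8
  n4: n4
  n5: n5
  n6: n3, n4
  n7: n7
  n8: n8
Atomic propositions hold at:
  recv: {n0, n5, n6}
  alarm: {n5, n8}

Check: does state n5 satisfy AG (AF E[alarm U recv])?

Yes

E[alarm U recv]: least fixpoint, start Z0 = Sat(recv) = {n0, n5, n6}, add states in Sat(alarm) with some successor in Z. Already a fixed point.
Sat(E[alarm U recv]) = {n0, n5, n6}
AF E[alarm U recv]: least fixpoint, start Z0 = {n0, n5, n6}, add states with every successor in Z. Z1 = {n0, n1, n5, n6}; fixed.
Sat(AF E[alarm U recv]) = {n0, n1, n5, n6}
AG (AF E[alarm U recv]): greatest fixpoint, start Z0 = {n0, n1, n5, n6}, keep only states in Sat with every successor in Z. Z1 = {n1, n5}; Z2 = {n5}; fixed.
Sat(AG (AF E[alarm U recv])) = {n5}
n5 ∈ Sat(AG (AF E[alarm U recv])) = {n5}, so the formula holds at n5.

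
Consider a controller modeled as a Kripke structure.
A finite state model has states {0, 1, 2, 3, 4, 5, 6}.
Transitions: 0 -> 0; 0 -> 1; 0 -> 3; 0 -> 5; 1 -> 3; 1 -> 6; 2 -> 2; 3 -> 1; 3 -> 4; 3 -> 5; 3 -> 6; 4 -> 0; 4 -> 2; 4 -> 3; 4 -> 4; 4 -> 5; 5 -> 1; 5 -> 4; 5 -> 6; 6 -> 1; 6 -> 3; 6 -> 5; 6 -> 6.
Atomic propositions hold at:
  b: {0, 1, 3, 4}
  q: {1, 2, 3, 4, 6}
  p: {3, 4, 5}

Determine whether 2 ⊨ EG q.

Yes

EG q: greatest fixpoint, start Z0 = {1, 2, 3, 4, 6}, keep only states in Sat with some successor in Z. Already a fixed point.
Sat(EG q) = {1, 2, 3, 4, 6}
2 ∈ Sat(EG q) = {1, 2, 3, 4, 6}, so the formula holds at 2.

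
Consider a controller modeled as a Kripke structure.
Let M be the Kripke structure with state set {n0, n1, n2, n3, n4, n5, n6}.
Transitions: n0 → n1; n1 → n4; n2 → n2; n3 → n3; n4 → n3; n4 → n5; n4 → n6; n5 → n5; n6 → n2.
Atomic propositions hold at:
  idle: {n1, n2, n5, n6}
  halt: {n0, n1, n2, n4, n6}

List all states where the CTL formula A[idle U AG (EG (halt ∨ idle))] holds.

{n2, n5, n6}

Sat(halt ∨ idle) = {n0, n1, n2, n4, n5, n6}
EG (halt ∨ idle): greatest fixpoint, start Z0 = {n0, n1, n2, n4, n5, n6}, keep only states in Sat with some successor in Z. Already a fixed point.
Sat(EG (halt ∨ idle)) = {n0, n1, n2, n4, n5, n6}
AG (EG (halt ∨ idle)): greatest fixpoint, start Z0 = {n0, n1, n2, n4, n5, n6}, keep only states in Sat with every successor in Z. Z1 = {n0, n1, n2, n5, n6}; Z2 = {n0, n2, n5, n6}; Z3 = {n2, n5, n6}; fixed.
Sat(AG (EG (halt ∨ idle))) = {n2, n5, n6}
A[idle U AG (EG (halt ∨ idle))]: least fixpoint, start Z0 = Sat(AG (EG (halt ∨ idle))) = {n2, n5, n6}, add states in Sat(idle) with every successor in Z. Already a fixed point.
Sat(A[idle U AG (EG (halt ∨ idle))]) = {n2, n5, n6}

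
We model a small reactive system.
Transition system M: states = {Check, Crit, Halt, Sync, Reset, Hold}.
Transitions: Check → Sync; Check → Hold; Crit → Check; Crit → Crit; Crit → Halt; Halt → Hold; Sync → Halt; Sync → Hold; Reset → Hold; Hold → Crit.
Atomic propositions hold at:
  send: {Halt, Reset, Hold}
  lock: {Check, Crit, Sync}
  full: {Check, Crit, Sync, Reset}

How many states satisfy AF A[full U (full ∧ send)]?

Sat(full ∧ send) = {Reset}
A[full U (full ∧ send)]: least fixpoint, start Z0 = Sat((full ∧ send)) = {Reset}, add states in Sat(full) with every successor in Z. Already a fixed point.
Sat(A[full U (full ∧ send)]) = {Reset}
AF A[full U (full ∧ send)]: least fixpoint, start Z0 = {Reset}, add states with every successor in Z. Already a fixed point.
Sat(AF A[full U (full ∧ send)]) = {Reset}
|Sat(AF A[full U (full ∧ send)])| = |{Reset}| = 1.

1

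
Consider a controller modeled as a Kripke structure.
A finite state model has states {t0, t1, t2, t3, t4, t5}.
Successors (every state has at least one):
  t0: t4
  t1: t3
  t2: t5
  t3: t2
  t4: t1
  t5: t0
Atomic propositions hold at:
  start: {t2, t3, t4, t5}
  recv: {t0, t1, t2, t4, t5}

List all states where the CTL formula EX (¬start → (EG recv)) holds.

Sat(¬start) = {t0, t1}
EG recv: greatest fixpoint, start Z0 = {t0, t1, t2, t4, t5}, keep only states in Sat with some successor in Z. Z1 = {t0, t2, t4, t5}; Z2 = {t0, t2, t5}; Z3 = {t2, t5}; Z4 = {t2}; Z5 = ∅; fixed.
Sat(EG recv) = ∅
Sat(¬start → (EG recv)) = {t2, t3, t4, t5}
Sat(EX (¬start → (EG recv))) = {s : some successor in {t2, t3, t4, t5}} = {t0, t1, t2, t3}

{t0, t1, t2, t3}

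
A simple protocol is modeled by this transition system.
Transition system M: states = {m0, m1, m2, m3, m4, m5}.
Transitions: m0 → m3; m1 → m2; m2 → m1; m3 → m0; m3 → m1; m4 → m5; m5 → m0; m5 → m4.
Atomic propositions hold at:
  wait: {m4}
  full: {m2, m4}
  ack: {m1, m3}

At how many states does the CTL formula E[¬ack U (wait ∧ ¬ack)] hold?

2

Sat(¬ack) = {m0, m2, m4, m5}
Sat(wait ∧ ¬ack) = {m4}
E[¬ack U (wait ∧ ¬ack)]: least fixpoint, start Z0 = Sat((wait ∧ ¬ack)) = {m4}, add states in Sat(¬ack) with some successor in Z. Z1 = {m4, m5}; fixed.
Sat(E[¬ack U (wait ∧ ¬ack)]) = {m4, m5}
|Sat(E[¬ack U (wait ∧ ¬ack)])| = |{m4, m5}| = 2.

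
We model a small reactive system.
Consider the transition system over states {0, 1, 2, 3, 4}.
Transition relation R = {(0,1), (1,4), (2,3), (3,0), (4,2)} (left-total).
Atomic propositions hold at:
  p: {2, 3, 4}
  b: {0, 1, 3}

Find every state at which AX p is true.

{1, 2, 4}

Sat(AX p) = {s : every successor in {2, 3, 4}} = {1, 2, 4}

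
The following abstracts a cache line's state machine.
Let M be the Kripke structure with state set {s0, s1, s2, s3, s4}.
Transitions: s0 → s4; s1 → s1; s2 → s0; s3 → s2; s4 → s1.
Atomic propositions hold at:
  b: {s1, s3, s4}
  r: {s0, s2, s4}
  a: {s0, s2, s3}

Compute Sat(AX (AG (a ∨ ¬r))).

{s1, s4}

Sat(¬r) = {s1, s3}
Sat(a ∨ ¬r) = {s0, s1, s2, s3}
AG (a ∨ ¬r): greatest fixpoint, start Z0 = {s0, s1, s2, s3}, keep only states in Sat with every successor in Z. Z1 = {s1, s2, s3}; Z2 = {s1, s3}; Z3 = {s1}; fixed.
Sat(AG (a ∨ ¬r)) = {s1}
Sat(AX (AG (a ∨ ¬r))) = {s : every successor in {s1}} = {s1, s4}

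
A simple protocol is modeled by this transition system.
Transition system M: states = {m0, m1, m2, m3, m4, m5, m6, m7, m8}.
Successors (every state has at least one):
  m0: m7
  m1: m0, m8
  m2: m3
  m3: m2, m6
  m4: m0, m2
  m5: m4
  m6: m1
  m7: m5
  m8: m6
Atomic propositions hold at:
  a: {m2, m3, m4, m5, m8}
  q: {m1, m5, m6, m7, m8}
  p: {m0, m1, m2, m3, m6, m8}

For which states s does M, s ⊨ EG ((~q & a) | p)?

Sat(~q) = {m0, m2, m3, m4}
Sat(~q & a) = {m2, m3, m4}
Sat((~q & a) | p) = {m0, m1, m2, m3, m4, m6, m8}
EG ((~q & a) | p): greatest fixpoint, start Z0 = {m0, m1, m2, m3, m4, m6, m8}, keep only states in Sat with some successor in Z. Z1 = {m1, m2, m3, m4, m6, m8}; fixed.
Sat(EG ((~q & a) | p)) = {m1, m2, m3, m4, m6, m8}

{m1, m2, m3, m4, m6, m8}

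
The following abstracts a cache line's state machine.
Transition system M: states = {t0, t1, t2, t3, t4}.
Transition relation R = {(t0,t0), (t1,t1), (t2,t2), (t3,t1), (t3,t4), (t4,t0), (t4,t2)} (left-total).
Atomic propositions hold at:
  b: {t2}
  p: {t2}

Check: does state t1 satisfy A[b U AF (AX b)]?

No

Sat(AX b) = {s : every successor in {t2}} = {t2}
AF (AX b): least fixpoint, start Z0 = {t2}, add states with every successor in Z. Already a fixed point.
Sat(AF (AX b)) = {t2}
A[b U AF (AX b)]: least fixpoint, start Z0 = Sat(AF (AX b)) = {t2}, add states in Sat(b) with every successor in Z. Already a fixed point.
Sat(A[b U AF (AX b)]) = {t2}
t1 ∉ Sat(A[b U AF (AX b)]) = {t2}, so the formula does not hold at t1.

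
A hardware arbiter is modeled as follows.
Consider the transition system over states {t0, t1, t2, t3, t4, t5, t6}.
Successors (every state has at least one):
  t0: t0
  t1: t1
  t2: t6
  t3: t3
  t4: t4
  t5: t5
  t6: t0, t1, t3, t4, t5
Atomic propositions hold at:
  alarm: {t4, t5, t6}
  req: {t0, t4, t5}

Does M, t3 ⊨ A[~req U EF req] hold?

No

Sat(~req) = {t1, t2, t3, t6}
EF req: least fixpoint, start Z0 = {t0, t4, t5}, add states with some successor in Z. Z1 = {t0, t4, t5, t6}; Z2 = {t0, t2, t4, t5, t6}; fixed.
Sat(EF req) = {t0, t2, t4, t5, t6}
A[~req U EF req]: least fixpoint, start Z0 = Sat(EF req) = {t0, t2, t4, t5, t6}, add states in Sat(~req) with every successor in Z. Already a fixed point.
Sat(A[~req U EF req]) = {t0, t2, t4, t5, t6}
t3 ∉ Sat(A[~req U EF req]) = {t0, t2, t4, t5, t6}, so the formula does not hold at t3.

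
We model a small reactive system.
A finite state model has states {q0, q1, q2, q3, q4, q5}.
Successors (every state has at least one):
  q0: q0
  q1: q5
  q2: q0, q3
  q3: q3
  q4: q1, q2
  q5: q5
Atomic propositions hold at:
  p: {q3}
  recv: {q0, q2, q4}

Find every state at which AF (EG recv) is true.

EG recv: greatest fixpoint, start Z0 = {q0, q2, q4}, keep only states in Sat with some successor in Z. Already a fixed point.
Sat(EG recv) = {q0, q2, q4}
AF (EG recv): least fixpoint, start Z0 = {q0, q2, q4}, add states with every successor in Z. Already a fixed point.
Sat(AF (EG recv)) = {q0, q2, q4}

{q0, q2, q4}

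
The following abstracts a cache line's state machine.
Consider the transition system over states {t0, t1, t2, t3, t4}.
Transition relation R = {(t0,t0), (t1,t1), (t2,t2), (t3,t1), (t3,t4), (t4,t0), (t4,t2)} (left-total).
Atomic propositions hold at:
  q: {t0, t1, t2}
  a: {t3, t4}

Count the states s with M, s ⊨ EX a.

1

Sat(EX a) = {s : some successor in {t3, t4}} = {t3}
|Sat(EX a)| = |{t3}| = 1.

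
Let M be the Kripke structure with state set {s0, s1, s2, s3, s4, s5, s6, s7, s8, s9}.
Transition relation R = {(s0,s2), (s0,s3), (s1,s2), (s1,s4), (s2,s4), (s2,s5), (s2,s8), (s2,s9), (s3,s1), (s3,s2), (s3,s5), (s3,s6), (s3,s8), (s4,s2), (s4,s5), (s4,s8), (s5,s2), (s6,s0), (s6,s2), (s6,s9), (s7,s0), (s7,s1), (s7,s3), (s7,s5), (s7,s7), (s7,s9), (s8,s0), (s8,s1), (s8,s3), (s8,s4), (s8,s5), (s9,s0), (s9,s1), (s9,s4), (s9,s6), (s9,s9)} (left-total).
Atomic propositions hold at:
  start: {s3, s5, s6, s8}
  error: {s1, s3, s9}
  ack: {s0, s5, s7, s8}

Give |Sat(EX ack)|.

7

Sat(EX ack) = {s : some successor in {s0, s5, s7, s8}} = {s2, s3, s4, s6, s7, s8, s9}
|Sat(EX ack)| = |{s2, s3, s4, s6, s7, s8, s9}| = 7.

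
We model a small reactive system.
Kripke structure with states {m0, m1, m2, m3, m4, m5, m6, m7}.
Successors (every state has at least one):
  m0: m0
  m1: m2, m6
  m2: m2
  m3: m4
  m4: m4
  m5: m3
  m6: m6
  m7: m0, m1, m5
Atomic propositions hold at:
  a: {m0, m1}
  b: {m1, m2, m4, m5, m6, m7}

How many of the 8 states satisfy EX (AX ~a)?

7

Sat(~a) = {m2, m3, m4, m5, m6, m7}
Sat(AX ~a) = {s : every successor in {m2, m3, m4, m5, m6, m7}} = {m1, m2, m3, m4, m5, m6}
Sat(EX (AX ~a)) = {s : some successor in {m1, m2, m3, m4, m5, m6}} = {m1, m2, m3, m4, m5, m6, m7}
|Sat(EX (AX ~a))| = |{m1, m2, m3, m4, m5, m6, m7}| = 7.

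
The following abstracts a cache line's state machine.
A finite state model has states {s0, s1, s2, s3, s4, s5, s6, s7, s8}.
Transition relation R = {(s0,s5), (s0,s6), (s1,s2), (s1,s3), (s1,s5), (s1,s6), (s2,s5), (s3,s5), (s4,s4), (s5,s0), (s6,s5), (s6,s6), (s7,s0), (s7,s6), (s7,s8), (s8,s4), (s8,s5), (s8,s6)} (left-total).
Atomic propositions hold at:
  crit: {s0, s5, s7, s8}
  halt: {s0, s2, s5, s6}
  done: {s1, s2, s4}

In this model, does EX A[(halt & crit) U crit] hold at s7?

Yes

Sat(halt & crit) = {s0, s5}
A[(halt & crit) U crit]: least fixpoint, start Z0 = Sat(crit) = {s0, s5, s7, s8}, add states in Sat(halt & crit) with every successor in Z. Already a fixed point.
Sat(A[(halt & crit) U crit]) = {s0, s5, s7, s8}
Sat(EX A[(halt & crit) U crit]) = {s : some successor in {s0, s5, s7, s8}} = {s0, s1, s2, s3, s5, s6, s7, s8}
s7 ∈ Sat(EX A[(halt & crit) U crit]) = {s0, s1, s2, s3, s5, s6, s7, s8}, so the formula holds at s7.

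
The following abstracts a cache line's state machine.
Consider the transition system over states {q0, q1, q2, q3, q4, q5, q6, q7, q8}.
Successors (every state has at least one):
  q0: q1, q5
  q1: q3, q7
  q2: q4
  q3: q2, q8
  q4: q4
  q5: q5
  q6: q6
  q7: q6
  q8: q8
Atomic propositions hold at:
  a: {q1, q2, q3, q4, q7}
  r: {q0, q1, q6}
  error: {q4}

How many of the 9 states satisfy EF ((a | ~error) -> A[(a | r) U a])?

Sat(~error) = {q0, q1, q2, q3, q5, q6, q7, q8}
Sat(a | ~error) = {q0, q1, q2, q3, q4, q5, q6, q7, q8}
Sat(a | r) = {q0, q1, q2, q3, q4, q6, q7}
A[(a | r) U a]: least fixpoint, start Z0 = Sat(a) = {q1, q2, q3, q4, q7}, add states in Sat(a | r) with every successor in Z. Already a fixed point.
Sat(A[(a | r) U a]) = {q1, q2, q3, q4, q7}
Sat((a | ~error) -> A[(a | r) U a]) = {q1, q2, q3, q4, q7}
EF ((a | ~error) -> A[(a | r) U a]): least fixpoint, start Z0 = {q1, q2, q3, q4, q7}, add states with some successor in Z. Z1 = {q0, q1, q2, q3, q4, q7}; fixed.
Sat(EF ((a | ~error) -> A[(a | r) U a])) = {q0, q1, q2, q3, q4, q7}
|Sat(EF ((a | ~error) -> A[(a | r) U a]))| = |{q0, q1, q2, q3, q4, q7}| = 6.

6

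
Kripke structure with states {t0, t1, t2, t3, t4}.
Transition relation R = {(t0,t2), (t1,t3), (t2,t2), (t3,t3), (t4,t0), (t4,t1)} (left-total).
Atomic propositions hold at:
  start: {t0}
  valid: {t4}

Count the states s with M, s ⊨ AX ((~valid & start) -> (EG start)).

4

Sat(~valid) = {t0, t1, t2, t3}
Sat(~valid & start) = {t0}
EG start: greatest fixpoint, start Z0 = {t0}, keep only states in Sat with some successor in Z. Z1 = ∅; fixed.
Sat(EG start) = ∅
Sat((~valid & start) -> (EG start)) = {t1, t2, t3, t4}
Sat(AX ((~valid & start) -> (EG start))) = {s : every successor in {t1, t2, t3, t4}} = {t0, t1, t2, t3}
|Sat(AX ((~valid & start) -> (EG start)))| = |{t0, t1, t2, t3}| = 4.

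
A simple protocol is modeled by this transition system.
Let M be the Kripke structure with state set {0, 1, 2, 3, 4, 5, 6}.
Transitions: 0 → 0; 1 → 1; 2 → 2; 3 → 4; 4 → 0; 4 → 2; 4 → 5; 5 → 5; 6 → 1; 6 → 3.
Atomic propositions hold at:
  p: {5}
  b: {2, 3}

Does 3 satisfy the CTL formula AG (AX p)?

Sat(AX p) = {s : every successor in {5}} = {5}
AG (AX p): greatest fixpoint, start Z0 = {5}, keep only states in Sat with every successor in Z. Already a fixed point.
Sat(AG (AX p)) = {5}
3 ∉ Sat(AG (AX p)) = {5}, so the formula does not hold at 3.

No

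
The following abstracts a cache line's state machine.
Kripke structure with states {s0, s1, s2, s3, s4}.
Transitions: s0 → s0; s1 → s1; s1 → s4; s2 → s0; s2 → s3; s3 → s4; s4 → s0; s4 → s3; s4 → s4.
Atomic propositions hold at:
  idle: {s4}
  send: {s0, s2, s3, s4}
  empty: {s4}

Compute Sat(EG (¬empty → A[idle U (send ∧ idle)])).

Sat(¬empty) = {s0, s1, s2, s3}
Sat(send ∧ idle) = {s4}
A[idle U (send ∧ idle)]: least fixpoint, start Z0 = Sat((send ∧ idle)) = {s4}, add states in Sat(idle) with every successor in Z. Already a fixed point.
Sat(A[idle U (send ∧ idle)]) = {s4}
Sat(¬empty → A[idle U (send ∧ idle)]) = {s4}
EG (¬empty → A[idle U (send ∧ idle)]): greatest fixpoint, start Z0 = {s4}, keep only states in Sat with some successor in Z. Already a fixed point.
Sat(EG (¬empty → A[idle U (send ∧ idle)])) = {s4}

{s4}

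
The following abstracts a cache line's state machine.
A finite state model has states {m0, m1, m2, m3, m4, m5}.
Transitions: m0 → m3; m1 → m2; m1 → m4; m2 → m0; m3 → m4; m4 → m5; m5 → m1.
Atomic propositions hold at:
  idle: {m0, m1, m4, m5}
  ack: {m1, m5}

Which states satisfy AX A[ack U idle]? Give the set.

{m2, m3, m4, m5}

A[ack U idle]: least fixpoint, start Z0 = Sat(idle) = {m0, m1, m4, m5}, add states in Sat(ack) with every successor in Z. Already a fixed point.
Sat(A[ack U idle]) = {m0, m1, m4, m5}
Sat(AX A[ack U idle]) = {s : every successor in {m0, m1, m4, m5}} = {m2, m3, m4, m5}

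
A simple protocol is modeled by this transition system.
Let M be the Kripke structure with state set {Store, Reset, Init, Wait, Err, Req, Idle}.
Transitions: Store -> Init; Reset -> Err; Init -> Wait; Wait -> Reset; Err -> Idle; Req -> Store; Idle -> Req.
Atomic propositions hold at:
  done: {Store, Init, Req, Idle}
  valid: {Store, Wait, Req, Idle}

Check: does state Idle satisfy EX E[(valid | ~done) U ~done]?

No

Sat(~done) = {Reset, Wait, Err}
Sat(valid | ~done) = {Store, Reset, Wait, Err, Req, Idle}
E[(valid | ~done) U ~done]: least fixpoint, start Z0 = Sat(~done) = {Reset, Wait, Err}, add states in Sat(valid | ~done) with some successor in Z. Already a fixed point.
Sat(E[(valid | ~done) U ~done]) = {Reset, Wait, Err}
Sat(EX E[(valid | ~done) U ~done]) = {s : some successor in {Reset, Wait, Err}} = {Reset, Init, Wait}
Idle ∉ Sat(EX E[(valid | ~done) U ~done]) = {Reset, Init, Wait}, so the formula does not hold at Idle.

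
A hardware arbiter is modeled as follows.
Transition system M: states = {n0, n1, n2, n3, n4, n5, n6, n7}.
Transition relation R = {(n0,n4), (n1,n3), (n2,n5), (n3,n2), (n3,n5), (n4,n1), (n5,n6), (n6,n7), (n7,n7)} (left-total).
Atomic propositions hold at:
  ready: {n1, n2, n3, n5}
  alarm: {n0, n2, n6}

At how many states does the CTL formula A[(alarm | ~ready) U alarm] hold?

3

Sat(~ready) = {n0, n4, n6, n7}
Sat(alarm | ~ready) = {n0, n2, n4, n6, n7}
A[(alarm | ~ready) U alarm]: least fixpoint, start Z0 = Sat(alarm) = {n0, n2, n6}, add states in Sat(alarm | ~ready) with every successor in Z. Already a fixed point.
Sat(A[(alarm | ~ready) U alarm]) = {n0, n2, n6}
|Sat(A[(alarm | ~ready) U alarm])| = |{n0, n2, n6}| = 3.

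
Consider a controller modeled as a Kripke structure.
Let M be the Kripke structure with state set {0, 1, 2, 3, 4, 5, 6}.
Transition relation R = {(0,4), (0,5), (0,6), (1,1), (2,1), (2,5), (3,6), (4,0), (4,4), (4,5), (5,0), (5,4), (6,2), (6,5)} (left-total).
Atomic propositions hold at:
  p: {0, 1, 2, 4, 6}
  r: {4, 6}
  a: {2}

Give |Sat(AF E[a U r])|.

E[a U r]: least fixpoint, start Z0 = Sat(r) = {4, 6}, add states in Sat(a) with some successor in Z. Already a fixed point.
Sat(E[a U r]) = {4, 6}
AF E[a U r]: least fixpoint, start Z0 = {4, 6}, add states with every successor in Z. Z1 = {3, 4, 6}; fixed.
Sat(AF E[a U r]) = {3, 4, 6}
|Sat(AF E[a U r])| = |{3, 4, 6}| = 3.

3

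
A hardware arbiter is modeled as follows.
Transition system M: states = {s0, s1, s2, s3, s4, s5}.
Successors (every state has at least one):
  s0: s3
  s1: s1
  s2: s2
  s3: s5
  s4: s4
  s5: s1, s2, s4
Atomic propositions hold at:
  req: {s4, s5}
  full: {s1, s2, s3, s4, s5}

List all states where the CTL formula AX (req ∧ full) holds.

Sat(req ∧ full) = {s4, s5}
Sat(AX (req ∧ full)) = {s : every successor in {s4, s5}} = {s3, s4}

{s3, s4}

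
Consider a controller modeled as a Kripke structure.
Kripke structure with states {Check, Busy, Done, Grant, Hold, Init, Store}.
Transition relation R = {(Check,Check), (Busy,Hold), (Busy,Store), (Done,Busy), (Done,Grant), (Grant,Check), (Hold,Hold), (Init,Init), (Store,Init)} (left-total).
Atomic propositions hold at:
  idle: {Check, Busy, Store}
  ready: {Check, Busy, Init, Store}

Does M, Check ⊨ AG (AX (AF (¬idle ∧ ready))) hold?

Sat(¬idle) = {Done, Grant, Hold, Init}
Sat(¬idle ∧ ready) = {Init}
AF (¬idle ∧ ready): least fixpoint, start Z0 = {Init}, add states with every successor in Z. Z1 = {Init, Store}; fixed.
Sat(AF (¬idle ∧ ready)) = {Init, Store}
Sat(AX (AF (¬idle ∧ ready))) = {s : every successor in {Init, Store}} = {Init, Store}
AG (AX (AF (¬idle ∧ ready))): greatest fixpoint, start Z0 = {Init, Store}, keep only states in Sat with every successor in Z. Already a fixed point.
Sat(AG (AX (AF (¬idle ∧ ready)))) = {Init, Store}
Check ∉ Sat(AG (AX (AF (¬idle ∧ ready)))) = {Init, Store}, so the formula does not hold at Check.

No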